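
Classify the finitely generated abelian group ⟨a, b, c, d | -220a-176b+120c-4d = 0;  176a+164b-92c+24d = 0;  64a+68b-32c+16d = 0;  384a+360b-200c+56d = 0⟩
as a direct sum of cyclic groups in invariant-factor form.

Answer: M ≅ ℤ/4 ⊕ ℤ/4 ⊕ ℤ/4 ⊕ ℤ/8

Derivation:
rank_ℚ(R)=4; free=4−4=0
SNF(R) diag = [4, 4, 4, 8] → torsion [4, 4, 4, 8]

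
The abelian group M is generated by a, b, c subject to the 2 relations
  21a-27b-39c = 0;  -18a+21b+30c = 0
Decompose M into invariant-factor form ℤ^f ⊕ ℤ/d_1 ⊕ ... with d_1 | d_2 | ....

Answer: M ≅ ℤ^1 ⊕ ℤ/3 ⊕ ℤ/3

Derivation:
rank_ℚ(R)=2; free=3−2=1
SNF(R) diag = [3, 3] → torsion [3, 3]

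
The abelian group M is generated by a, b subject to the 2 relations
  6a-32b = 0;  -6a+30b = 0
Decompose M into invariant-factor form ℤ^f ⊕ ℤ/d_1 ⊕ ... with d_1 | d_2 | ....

rank_ℚ(R)=2; free=2−2=0
SNF(R) diag = [2, 6] → torsion [2, 6]

Answer: M ≅ ℤ/2 ⊕ ℤ/6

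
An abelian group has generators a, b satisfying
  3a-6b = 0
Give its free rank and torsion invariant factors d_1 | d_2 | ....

Answer: M ≅ ℤ^1 ⊕ ℤ/3

Derivation:
rank_ℚ(R)=1; free=2−1=1
SNF(R) diag = [3] → torsion [3]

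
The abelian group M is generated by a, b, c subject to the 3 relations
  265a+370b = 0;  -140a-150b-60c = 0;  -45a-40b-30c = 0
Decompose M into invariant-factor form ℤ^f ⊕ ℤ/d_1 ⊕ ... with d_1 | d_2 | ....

rank_ℚ(R)=3; free=3−3=0
SNF(R) diag = [5, 10, 30] → torsion [5, 10, 30]

Answer: M ≅ ℤ/5 ⊕ ℤ/10 ⊕ ℤ/30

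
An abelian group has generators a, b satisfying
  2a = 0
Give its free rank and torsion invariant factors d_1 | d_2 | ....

Answer: M ≅ ℤ^1 ⊕ ℤ/2

Derivation:
rank_ℚ(R)=1; free=2−1=1
SNF(R) diag = [2] → torsion [2]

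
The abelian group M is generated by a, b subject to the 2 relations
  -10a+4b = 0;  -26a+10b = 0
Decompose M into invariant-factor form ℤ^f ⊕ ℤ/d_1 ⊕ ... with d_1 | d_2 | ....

Answer: M ≅ ℤ/2 ⊕ ℤ/2

Derivation:
rank_ℚ(R)=2; free=2−2=0
SNF(R) diag = [2, 2] → torsion [2, 2]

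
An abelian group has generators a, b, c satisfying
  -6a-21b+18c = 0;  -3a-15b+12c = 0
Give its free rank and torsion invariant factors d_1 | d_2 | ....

Answer: M ≅ ℤ^1 ⊕ ℤ/3 ⊕ ℤ/3

Derivation:
rank_ℚ(R)=2; free=3−2=1
SNF(R) diag = [3, 3] → torsion [3, 3]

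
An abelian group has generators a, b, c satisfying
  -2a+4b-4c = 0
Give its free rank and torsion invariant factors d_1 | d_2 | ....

rank_ℚ(R)=1; free=3−1=2
SNF(R) diag = [2] → torsion [2]

Answer: M ≅ ℤ^2 ⊕ ℤ/2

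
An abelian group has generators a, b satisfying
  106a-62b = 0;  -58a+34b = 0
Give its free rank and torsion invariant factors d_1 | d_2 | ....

Answer: M ≅ ℤ/2 ⊕ ℤ/4

Derivation:
rank_ℚ(R)=2; free=2−2=0
SNF(R) diag = [2, 4] → torsion [2, 4]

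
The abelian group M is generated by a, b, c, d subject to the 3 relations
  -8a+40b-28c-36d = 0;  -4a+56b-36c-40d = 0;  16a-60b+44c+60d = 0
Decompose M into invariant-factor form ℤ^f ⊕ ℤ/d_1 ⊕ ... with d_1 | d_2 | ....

rank_ℚ(R)=3; free=4−3=1
SNF(R) diag = [4, 4, 4] → torsion [4, 4, 4]

Answer: M ≅ ℤ^1 ⊕ ℤ/4 ⊕ ℤ/4 ⊕ ℤ/4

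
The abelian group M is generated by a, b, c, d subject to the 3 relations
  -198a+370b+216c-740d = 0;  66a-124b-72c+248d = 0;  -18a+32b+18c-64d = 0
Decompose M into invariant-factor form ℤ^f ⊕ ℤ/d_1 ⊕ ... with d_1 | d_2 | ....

Answer: M ≅ ℤ^1 ⊕ ℤ/2 ⊕ ℤ/6 ⊕ ℤ/18

Derivation:
rank_ℚ(R)=3; free=4−3=1
SNF(R) diag = [2, 6, 18] → torsion [2, 6, 18]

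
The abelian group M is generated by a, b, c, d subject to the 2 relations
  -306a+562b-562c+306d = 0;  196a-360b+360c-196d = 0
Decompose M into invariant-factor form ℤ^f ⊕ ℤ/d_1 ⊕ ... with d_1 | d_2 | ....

Answer: M ≅ ℤ^2 ⊕ ℤ/2 ⊕ ℤ/4

Derivation:
rank_ℚ(R)=2; free=4−2=2
SNF(R) diag = [2, 4] → torsion [2, 4]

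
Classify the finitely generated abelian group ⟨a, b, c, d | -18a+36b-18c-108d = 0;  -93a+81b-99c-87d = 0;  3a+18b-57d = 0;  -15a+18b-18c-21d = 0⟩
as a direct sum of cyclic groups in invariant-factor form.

rank_ℚ(R)=4; free=4−4=0
SNF(R) diag = [3, 9, 18, 36] → torsion [3, 9, 18, 36]

Answer: M ≅ ℤ/3 ⊕ ℤ/9 ⊕ ℤ/18 ⊕ ℤ/36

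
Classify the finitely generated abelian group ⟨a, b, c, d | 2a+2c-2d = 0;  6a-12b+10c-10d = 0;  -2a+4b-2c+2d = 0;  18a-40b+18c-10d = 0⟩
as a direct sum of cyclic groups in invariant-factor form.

rank_ℚ(R)=4; free=4−4=0
SNF(R) diag = [2, 4, 4, 8] → torsion [2, 4, 4, 8]

Answer: M ≅ ℤ/2 ⊕ ℤ/4 ⊕ ℤ/4 ⊕ ℤ/8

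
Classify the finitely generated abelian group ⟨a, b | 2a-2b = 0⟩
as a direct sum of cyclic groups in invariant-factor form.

rank_ℚ(R)=1; free=2−1=1
SNF(R) diag = [2] → torsion [2]

Answer: M ≅ ℤ^1 ⊕ ℤ/2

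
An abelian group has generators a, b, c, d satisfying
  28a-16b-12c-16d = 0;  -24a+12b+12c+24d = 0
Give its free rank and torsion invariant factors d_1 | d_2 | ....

rank_ℚ(R)=2; free=4−2=2
SNF(R) diag = [4, 12] → torsion [4, 12]

Answer: M ≅ ℤ^2 ⊕ ℤ/4 ⊕ ℤ/12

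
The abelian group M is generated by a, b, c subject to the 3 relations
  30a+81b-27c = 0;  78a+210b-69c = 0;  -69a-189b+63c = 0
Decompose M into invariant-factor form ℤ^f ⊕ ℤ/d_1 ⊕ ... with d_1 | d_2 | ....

Answer: M ≅ ℤ/3 ⊕ ℤ/3 ⊕ ℤ/9

Derivation:
rank_ℚ(R)=3; free=3−3=0
SNF(R) diag = [3, 3, 9] → torsion [3, 3, 9]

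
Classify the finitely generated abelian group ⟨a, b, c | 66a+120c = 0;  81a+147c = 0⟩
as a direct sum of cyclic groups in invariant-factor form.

rank_ℚ(R)=2; free=3−2=1
SNF(R) diag = [3, 6] → torsion [3, 6]

Answer: M ≅ ℤ^1 ⊕ ℤ/3 ⊕ ℤ/6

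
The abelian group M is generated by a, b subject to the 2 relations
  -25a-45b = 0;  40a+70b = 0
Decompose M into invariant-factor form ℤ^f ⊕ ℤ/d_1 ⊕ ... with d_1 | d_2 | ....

Answer: M ≅ ℤ/5 ⊕ ℤ/10

Derivation:
rank_ℚ(R)=2; free=2−2=0
SNF(R) diag = [5, 10] → torsion [5, 10]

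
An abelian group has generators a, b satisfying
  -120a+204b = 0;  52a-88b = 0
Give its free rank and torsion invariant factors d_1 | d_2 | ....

Answer: M ≅ ℤ/4 ⊕ ℤ/12

Derivation:
rank_ℚ(R)=2; free=2−2=0
SNF(R) diag = [4, 12] → torsion [4, 12]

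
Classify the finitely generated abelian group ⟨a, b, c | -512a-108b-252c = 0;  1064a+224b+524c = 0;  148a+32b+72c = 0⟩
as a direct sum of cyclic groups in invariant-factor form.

rank_ℚ(R)=3; free=3−3=0
SNF(R) diag = [4, 4, 4] → torsion [4, 4, 4]

Answer: M ≅ ℤ/4 ⊕ ℤ/4 ⊕ ℤ/4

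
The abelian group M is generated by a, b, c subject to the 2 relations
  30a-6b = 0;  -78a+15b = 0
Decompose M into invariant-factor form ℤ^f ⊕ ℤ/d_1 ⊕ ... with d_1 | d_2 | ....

Answer: M ≅ ℤ^1 ⊕ ℤ/3 ⊕ ℤ/6

Derivation:
rank_ℚ(R)=2; free=3−2=1
SNF(R) diag = [3, 6] → torsion [3, 6]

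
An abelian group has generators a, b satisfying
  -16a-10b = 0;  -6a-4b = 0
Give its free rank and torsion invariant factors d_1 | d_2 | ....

rank_ℚ(R)=2; free=2−2=0
SNF(R) diag = [2, 2] → torsion [2, 2]

Answer: M ≅ ℤ/2 ⊕ ℤ/2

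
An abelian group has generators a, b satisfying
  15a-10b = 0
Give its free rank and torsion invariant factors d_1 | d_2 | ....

rank_ℚ(R)=1; free=2−1=1
SNF(R) diag = [5] → torsion [5]

Answer: M ≅ ℤ^1 ⊕ ℤ/5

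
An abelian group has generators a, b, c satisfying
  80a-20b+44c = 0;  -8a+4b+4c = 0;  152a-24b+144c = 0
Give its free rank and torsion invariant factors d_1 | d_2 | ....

Answer: M ≅ ℤ/4 ⊕ ℤ/8 ⊕ ℤ/8

Derivation:
rank_ℚ(R)=3; free=3−3=0
SNF(R) diag = [4, 8, 8] → torsion [4, 8, 8]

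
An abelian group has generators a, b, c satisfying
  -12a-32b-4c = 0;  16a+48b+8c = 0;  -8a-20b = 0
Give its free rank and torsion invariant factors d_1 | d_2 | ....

rank_ℚ(R)=3; free=3−3=0
SNF(R) diag = [4, 4, 8] → torsion [4, 4, 8]

Answer: M ≅ ℤ/4 ⊕ ℤ/4 ⊕ ℤ/8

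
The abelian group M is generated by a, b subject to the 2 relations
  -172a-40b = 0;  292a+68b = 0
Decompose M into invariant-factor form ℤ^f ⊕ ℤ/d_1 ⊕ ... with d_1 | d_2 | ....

Answer: M ≅ ℤ/4 ⊕ ℤ/4

Derivation:
rank_ℚ(R)=2; free=2−2=0
SNF(R) diag = [4, 4] → torsion [4, 4]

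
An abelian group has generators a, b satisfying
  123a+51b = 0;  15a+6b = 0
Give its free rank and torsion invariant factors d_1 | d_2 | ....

rank_ℚ(R)=2; free=2−2=0
SNF(R) diag = [3, 9] → torsion [3, 9]

Answer: M ≅ ℤ/3 ⊕ ℤ/9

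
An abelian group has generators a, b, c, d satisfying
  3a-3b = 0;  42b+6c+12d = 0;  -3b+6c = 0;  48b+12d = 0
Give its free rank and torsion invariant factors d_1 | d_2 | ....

Answer: M ≅ ℤ/3 ⊕ ℤ/3 ⊕ ℤ/6 ⊕ ℤ/12

Derivation:
rank_ℚ(R)=4; free=4−4=0
SNF(R) diag = [3, 3, 6, 12] → torsion [3, 3, 6, 12]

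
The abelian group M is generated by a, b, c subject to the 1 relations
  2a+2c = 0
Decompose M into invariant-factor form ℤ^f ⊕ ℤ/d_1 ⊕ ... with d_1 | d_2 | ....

Answer: M ≅ ℤ^2 ⊕ ℤ/2

Derivation:
rank_ℚ(R)=1; free=3−1=2
SNF(R) diag = [2] → torsion [2]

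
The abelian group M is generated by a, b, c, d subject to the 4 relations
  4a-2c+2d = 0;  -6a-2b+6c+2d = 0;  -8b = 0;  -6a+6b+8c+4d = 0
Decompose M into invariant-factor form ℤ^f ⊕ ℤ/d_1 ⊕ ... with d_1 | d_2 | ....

Answer: M ≅ ℤ/2 ⊕ ℤ/2 ⊕ ℤ/4 ⊕ ℤ/8

Derivation:
rank_ℚ(R)=4; free=4−4=0
SNF(R) diag = [2, 2, 4, 8] → torsion [2, 2, 4, 8]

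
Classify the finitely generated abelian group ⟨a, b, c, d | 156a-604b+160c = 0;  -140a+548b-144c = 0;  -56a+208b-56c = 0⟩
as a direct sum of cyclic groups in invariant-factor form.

rank_ℚ(R)=3; free=4−3=1
SNF(R) diag = [4, 8, 24] → torsion [4, 8, 24]

Answer: M ≅ ℤ^1 ⊕ ℤ/4 ⊕ ℤ/8 ⊕ ℤ/24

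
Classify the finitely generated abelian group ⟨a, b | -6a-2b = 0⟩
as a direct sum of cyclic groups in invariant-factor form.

rank_ℚ(R)=1; free=2−1=1
SNF(R) diag = [2] → torsion [2]

Answer: M ≅ ℤ^1 ⊕ ℤ/2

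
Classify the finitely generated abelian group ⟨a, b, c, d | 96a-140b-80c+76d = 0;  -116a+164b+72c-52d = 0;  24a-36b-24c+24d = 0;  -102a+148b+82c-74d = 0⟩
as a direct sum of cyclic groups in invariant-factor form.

Answer: M ≅ ℤ/2 ⊕ ℤ/4 ⊕ ℤ/12 ⊕ ℤ/12

Derivation:
rank_ℚ(R)=4; free=4−4=0
SNF(R) diag = [2, 4, 12, 12] → torsion [2, 4, 12, 12]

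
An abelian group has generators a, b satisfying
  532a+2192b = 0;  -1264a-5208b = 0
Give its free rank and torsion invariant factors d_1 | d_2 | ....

Answer: M ≅ ℤ/4 ⊕ ℤ/8

Derivation:
rank_ℚ(R)=2; free=2−2=0
SNF(R) diag = [4, 8] → torsion [4, 8]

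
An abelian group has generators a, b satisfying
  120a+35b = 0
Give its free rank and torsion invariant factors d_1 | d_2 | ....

rank_ℚ(R)=1; free=2−1=1
SNF(R) diag = [5] → torsion [5]

Answer: M ≅ ℤ^1 ⊕ ℤ/5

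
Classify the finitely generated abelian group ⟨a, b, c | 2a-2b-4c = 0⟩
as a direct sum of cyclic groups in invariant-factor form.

rank_ℚ(R)=1; free=3−1=2
SNF(R) diag = [2] → torsion [2]

Answer: M ≅ ℤ^2 ⊕ ℤ/2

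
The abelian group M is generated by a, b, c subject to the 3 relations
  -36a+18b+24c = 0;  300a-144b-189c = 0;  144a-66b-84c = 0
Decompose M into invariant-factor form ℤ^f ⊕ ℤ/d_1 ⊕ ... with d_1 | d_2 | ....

rank_ℚ(R)=3; free=3−3=0
SNF(R) diag = [3, 6, 12] → torsion [3, 6, 12]

Answer: M ≅ ℤ/3 ⊕ ℤ/6 ⊕ ℤ/12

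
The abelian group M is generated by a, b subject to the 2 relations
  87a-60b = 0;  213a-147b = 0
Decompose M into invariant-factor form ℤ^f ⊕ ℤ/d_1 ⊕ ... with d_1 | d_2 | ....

Answer: M ≅ ℤ/3 ⊕ ℤ/3

Derivation:
rank_ℚ(R)=2; free=2−2=0
SNF(R) diag = [3, 3] → torsion [3, 3]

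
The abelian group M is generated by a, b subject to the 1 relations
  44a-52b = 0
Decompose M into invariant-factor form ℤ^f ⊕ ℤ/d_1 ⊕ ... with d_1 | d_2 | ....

rank_ℚ(R)=1; free=2−1=1
SNF(R) diag = [4] → torsion [4]

Answer: M ≅ ℤ^1 ⊕ ℤ/4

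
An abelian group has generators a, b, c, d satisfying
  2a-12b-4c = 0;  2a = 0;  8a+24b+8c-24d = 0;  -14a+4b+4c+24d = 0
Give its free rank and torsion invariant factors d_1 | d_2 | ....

rank_ℚ(R)=4; free=4−4=0
SNF(R) diag = [2, 4, 8, 24] → torsion [2, 4, 8, 24]

Answer: M ≅ ℤ/2 ⊕ ℤ/4 ⊕ ℤ/8 ⊕ ℤ/24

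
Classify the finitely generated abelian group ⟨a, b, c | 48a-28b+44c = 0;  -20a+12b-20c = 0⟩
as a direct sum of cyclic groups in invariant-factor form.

rank_ℚ(R)=2; free=3−2=1
SNF(R) diag = [4, 4] → torsion [4, 4]

Answer: M ≅ ℤ^1 ⊕ ℤ/4 ⊕ ℤ/4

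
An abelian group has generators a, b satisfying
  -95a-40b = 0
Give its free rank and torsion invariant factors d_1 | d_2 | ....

Answer: M ≅ ℤ^1 ⊕ ℤ/5

Derivation:
rank_ℚ(R)=1; free=2−1=1
SNF(R) diag = [5] → torsion [5]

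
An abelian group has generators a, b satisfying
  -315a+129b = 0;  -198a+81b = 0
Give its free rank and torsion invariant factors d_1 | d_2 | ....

Answer: M ≅ ℤ/3 ⊕ ℤ/9

Derivation:
rank_ℚ(R)=2; free=2−2=0
SNF(R) diag = [3, 9] → torsion [3, 9]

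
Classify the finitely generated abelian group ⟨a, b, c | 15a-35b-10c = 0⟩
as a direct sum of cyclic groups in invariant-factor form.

Answer: M ≅ ℤ^2 ⊕ ℤ/5

Derivation:
rank_ℚ(R)=1; free=3−1=2
SNF(R) diag = [5] → torsion [5]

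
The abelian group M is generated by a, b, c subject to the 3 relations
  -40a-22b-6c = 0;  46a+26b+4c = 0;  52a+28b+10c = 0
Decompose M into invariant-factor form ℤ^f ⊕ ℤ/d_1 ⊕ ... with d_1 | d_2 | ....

rank_ℚ(R)=3; free=3−3=0
SNF(R) diag = [2, 2, 2] → torsion [2, 2, 2]

Answer: M ≅ ℤ/2 ⊕ ℤ/2 ⊕ ℤ/2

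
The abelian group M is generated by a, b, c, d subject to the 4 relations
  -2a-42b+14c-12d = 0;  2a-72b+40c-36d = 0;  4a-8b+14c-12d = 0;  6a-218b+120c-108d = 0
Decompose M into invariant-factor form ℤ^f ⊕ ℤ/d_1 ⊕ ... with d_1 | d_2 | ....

rank_ℚ(R)=4; free=4−4=0
SNF(R) diag = [2, 2, 6, 12] → torsion [2, 2, 6, 12]

Answer: M ≅ ℤ/2 ⊕ ℤ/2 ⊕ ℤ/6 ⊕ ℤ/12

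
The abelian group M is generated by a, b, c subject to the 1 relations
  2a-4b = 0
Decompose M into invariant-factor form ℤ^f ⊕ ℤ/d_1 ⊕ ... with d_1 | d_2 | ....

rank_ℚ(R)=1; free=3−1=2
SNF(R) diag = [2] → torsion [2]

Answer: M ≅ ℤ^2 ⊕ ℤ/2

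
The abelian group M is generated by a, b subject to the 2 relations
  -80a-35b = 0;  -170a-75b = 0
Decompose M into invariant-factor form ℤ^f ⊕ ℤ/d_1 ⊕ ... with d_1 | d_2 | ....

Answer: M ≅ ℤ/5 ⊕ ℤ/10

Derivation:
rank_ℚ(R)=2; free=2−2=0
SNF(R) diag = [5, 10] → torsion [5, 10]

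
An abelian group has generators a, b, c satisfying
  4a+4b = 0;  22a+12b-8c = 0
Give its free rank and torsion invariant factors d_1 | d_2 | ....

Answer: M ≅ ℤ^1 ⊕ ℤ/2 ⊕ ℤ/4

Derivation:
rank_ℚ(R)=2; free=3−2=1
SNF(R) diag = [2, 4] → torsion [2, 4]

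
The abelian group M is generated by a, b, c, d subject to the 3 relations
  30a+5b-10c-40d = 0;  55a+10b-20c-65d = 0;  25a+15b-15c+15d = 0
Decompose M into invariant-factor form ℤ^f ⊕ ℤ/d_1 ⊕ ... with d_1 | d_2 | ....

rank_ℚ(R)=3; free=4−3=1
SNF(R) diag = [5, 5, 15] → torsion [5, 5, 15]

Answer: M ≅ ℤ^1 ⊕ ℤ/5 ⊕ ℤ/5 ⊕ ℤ/15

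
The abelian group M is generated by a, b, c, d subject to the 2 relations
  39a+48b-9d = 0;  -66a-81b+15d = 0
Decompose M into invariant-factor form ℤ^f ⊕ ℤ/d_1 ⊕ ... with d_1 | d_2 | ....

rank_ℚ(R)=2; free=4−2=2
SNF(R) diag = [3, 3] → torsion [3, 3]

Answer: M ≅ ℤ^2 ⊕ ℤ/3 ⊕ ℤ/3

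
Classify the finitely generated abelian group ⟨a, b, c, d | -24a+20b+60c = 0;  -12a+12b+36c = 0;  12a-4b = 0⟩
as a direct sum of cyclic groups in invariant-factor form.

Answer: M ≅ ℤ^1 ⊕ ℤ/4 ⊕ ℤ/12 ⊕ ℤ/12

Derivation:
rank_ℚ(R)=3; free=4−3=1
SNF(R) diag = [4, 12, 12] → torsion [4, 12, 12]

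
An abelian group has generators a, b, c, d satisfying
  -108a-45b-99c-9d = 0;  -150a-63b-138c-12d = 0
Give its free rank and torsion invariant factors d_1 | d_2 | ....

rank_ℚ(R)=2; free=4−2=2
SNF(R) diag = [3, 9] → torsion [3, 9]

Answer: M ≅ ℤ^2 ⊕ ℤ/3 ⊕ ℤ/9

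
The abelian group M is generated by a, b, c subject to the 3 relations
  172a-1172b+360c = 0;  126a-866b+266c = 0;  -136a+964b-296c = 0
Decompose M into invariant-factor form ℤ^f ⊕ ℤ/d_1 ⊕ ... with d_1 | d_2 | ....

Answer: M ≅ ℤ/2 ⊕ ℤ/4 ⊕ ℤ/12

Derivation:
rank_ℚ(R)=3; free=3−3=0
SNF(R) diag = [2, 4, 12] → torsion [2, 4, 12]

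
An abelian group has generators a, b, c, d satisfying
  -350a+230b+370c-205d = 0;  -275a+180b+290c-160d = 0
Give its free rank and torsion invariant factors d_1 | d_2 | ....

rank_ℚ(R)=2; free=4−2=2
SNF(R) diag = [5, 5] → torsion [5, 5]

Answer: M ≅ ℤ^2 ⊕ ℤ/5 ⊕ ℤ/5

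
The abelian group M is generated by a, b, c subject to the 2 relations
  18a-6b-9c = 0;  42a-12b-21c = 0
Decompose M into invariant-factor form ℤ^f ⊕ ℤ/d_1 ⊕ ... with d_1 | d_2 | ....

rank_ℚ(R)=2; free=3−2=1
SNF(R) diag = [3, 6] → torsion [3, 6]

Answer: M ≅ ℤ^1 ⊕ ℤ/3 ⊕ ℤ/6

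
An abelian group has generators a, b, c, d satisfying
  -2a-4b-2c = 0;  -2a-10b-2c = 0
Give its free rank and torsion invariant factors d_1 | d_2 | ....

rank_ℚ(R)=2; free=4−2=2
SNF(R) diag = [2, 6] → torsion [2, 6]

Answer: M ≅ ℤ^2 ⊕ ℤ/2 ⊕ ℤ/6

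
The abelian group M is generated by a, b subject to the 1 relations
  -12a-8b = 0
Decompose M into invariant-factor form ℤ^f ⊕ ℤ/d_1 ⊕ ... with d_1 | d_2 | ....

Answer: M ≅ ℤ^1 ⊕ ℤ/4

Derivation:
rank_ℚ(R)=1; free=2−1=1
SNF(R) diag = [4] → torsion [4]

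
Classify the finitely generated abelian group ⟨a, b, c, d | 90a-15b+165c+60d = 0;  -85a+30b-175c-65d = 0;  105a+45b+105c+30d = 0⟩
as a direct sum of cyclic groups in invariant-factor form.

Answer: M ≅ ℤ^1 ⊕ ℤ/5 ⊕ ℤ/15 ⊕ ℤ/45

Derivation:
rank_ℚ(R)=3; free=4−3=1
SNF(R) diag = [5, 15, 45] → torsion [5, 15, 45]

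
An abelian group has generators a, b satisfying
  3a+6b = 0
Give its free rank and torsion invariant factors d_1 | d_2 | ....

Answer: M ≅ ℤ^1 ⊕ ℤ/3

Derivation:
rank_ℚ(R)=1; free=2−1=1
SNF(R) diag = [3] → torsion [3]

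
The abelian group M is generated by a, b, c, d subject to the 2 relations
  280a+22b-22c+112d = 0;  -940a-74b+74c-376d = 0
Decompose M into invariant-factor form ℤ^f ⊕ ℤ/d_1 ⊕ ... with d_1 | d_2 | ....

rank_ℚ(R)=2; free=4−2=2
SNF(R) diag = [2, 4] → torsion [2, 4]

Answer: M ≅ ℤ^2 ⊕ ℤ/2 ⊕ ℤ/4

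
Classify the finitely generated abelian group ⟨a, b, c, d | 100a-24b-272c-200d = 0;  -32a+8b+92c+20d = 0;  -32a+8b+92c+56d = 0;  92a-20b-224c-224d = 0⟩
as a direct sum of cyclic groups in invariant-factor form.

Answer: M ≅ ℤ/4 ⊕ ℤ/4 ⊕ ℤ/12 ⊕ ℤ/36

Derivation:
rank_ℚ(R)=4; free=4−4=0
SNF(R) diag = [4, 4, 12, 36] → torsion [4, 4, 12, 36]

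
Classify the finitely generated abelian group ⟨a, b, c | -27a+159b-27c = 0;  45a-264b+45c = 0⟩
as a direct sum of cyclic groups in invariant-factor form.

rank_ℚ(R)=2; free=3−2=1
SNF(R) diag = [3, 9] → torsion [3, 9]

Answer: M ≅ ℤ^1 ⊕ ℤ/3 ⊕ ℤ/9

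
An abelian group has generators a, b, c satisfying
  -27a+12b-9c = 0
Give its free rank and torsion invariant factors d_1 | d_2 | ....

rank_ℚ(R)=1; free=3−1=2
SNF(R) diag = [3] → torsion [3]

Answer: M ≅ ℤ^2 ⊕ ℤ/3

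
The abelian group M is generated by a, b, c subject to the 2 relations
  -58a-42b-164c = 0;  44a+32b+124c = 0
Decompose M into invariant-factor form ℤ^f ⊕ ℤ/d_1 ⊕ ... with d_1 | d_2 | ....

Answer: M ≅ ℤ^1 ⊕ ℤ/2 ⊕ ℤ/4

Derivation:
rank_ℚ(R)=2; free=3−2=1
SNF(R) diag = [2, 4] → torsion [2, 4]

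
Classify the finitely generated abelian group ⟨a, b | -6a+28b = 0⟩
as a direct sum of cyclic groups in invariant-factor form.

rank_ℚ(R)=1; free=2−1=1
SNF(R) diag = [2] → torsion [2]

Answer: M ≅ ℤ^1 ⊕ ℤ/2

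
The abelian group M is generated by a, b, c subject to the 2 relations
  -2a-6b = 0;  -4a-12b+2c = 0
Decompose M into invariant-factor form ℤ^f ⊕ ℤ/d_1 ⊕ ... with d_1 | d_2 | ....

rank_ℚ(R)=2; free=3−2=1
SNF(R) diag = [2, 2] → torsion [2, 2]

Answer: M ≅ ℤ^1 ⊕ ℤ/2 ⊕ ℤ/2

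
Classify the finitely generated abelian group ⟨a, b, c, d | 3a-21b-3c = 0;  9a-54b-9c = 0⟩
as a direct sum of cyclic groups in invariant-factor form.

Answer: M ≅ ℤ^2 ⊕ ℤ/3 ⊕ ℤ/9

Derivation:
rank_ℚ(R)=2; free=4−2=2
SNF(R) diag = [3, 9] → torsion [3, 9]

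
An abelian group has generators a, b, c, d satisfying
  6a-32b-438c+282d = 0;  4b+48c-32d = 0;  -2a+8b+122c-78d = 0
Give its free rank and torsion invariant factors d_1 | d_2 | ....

Answer: M ≅ ℤ^1 ⊕ ℤ/2 ⊕ ℤ/4 ⊕ ℤ/8

Derivation:
rank_ℚ(R)=3; free=4−3=1
SNF(R) diag = [2, 4, 8] → torsion [2, 4, 8]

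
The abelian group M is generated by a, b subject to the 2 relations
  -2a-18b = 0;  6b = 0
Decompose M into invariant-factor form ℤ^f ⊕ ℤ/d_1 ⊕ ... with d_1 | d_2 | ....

Answer: M ≅ ℤ/2 ⊕ ℤ/6

Derivation:
rank_ℚ(R)=2; free=2−2=0
SNF(R) diag = [2, 6] → torsion [2, 6]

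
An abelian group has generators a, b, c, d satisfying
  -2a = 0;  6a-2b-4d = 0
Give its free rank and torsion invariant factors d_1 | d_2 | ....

Answer: M ≅ ℤ^2 ⊕ ℤ/2 ⊕ ℤ/2

Derivation:
rank_ℚ(R)=2; free=4−2=2
SNF(R) diag = [2, 2] → torsion [2, 2]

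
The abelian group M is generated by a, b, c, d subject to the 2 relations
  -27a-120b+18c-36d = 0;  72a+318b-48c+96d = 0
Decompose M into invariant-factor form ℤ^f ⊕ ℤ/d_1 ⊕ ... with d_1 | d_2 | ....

Answer: M ≅ ℤ^2 ⊕ ℤ/3 ⊕ ℤ/6

Derivation:
rank_ℚ(R)=2; free=4−2=2
SNF(R) diag = [3, 6] → torsion [3, 6]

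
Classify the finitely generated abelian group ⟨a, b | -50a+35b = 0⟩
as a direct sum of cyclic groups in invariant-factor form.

rank_ℚ(R)=1; free=2−1=1
SNF(R) diag = [5] → torsion [5]

Answer: M ≅ ℤ^1 ⊕ ℤ/5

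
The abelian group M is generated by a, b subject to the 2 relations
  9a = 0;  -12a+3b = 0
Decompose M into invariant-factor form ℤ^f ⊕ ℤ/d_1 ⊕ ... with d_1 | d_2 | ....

Answer: M ≅ ℤ/3 ⊕ ℤ/9

Derivation:
rank_ℚ(R)=2; free=2−2=0
SNF(R) diag = [3, 9] → torsion [3, 9]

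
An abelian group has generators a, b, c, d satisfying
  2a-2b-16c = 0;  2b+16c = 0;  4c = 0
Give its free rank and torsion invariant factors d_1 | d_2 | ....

Answer: M ≅ ℤ^1 ⊕ ℤ/2 ⊕ ℤ/2 ⊕ ℤ/4

Derivation:
rank_ℚ(R)=3; free=4−3=1
SNF(R) diag = [2, 2, 4] → torsion [2, 2, 4]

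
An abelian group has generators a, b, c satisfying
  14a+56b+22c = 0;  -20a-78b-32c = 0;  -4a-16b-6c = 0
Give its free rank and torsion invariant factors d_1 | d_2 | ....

Answer: M ≅ ℤ/2 ⊕ ℤ/2 ⊕ ℤ/2

Derivation:
rank_ℚ(R)=3; free=3−3=0
SNF(R) diag = [2, 2, 2] → torsion [2, 2, 2]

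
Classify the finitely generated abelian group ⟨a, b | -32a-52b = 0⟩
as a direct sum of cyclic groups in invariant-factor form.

rank_ℚ(R)=1; free=2−1=1
SNF(R) diag = [4] → torsion [4]

Answer: M ≅ ℤ^1 ⊕ ℤ/4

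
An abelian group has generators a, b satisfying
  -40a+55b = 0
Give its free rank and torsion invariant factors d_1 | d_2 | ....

rank_ℚ(R)=1; free=2−1=1
SNF(R) diag = [5] → torsion [5]

Answer: M ≅ ℤ^1 ⊕ ℤ/5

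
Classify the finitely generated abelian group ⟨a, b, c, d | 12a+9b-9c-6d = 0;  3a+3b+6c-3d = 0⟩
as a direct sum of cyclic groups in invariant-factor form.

Answer: M ≅ ℤ^2 ⊕ ℤ/3 ⊕ ℤ/3

Derivation:
rank_ℚ(R)=2; free=4−2=2
SNF(R) diag = [3, 3] → torsion [3, 3]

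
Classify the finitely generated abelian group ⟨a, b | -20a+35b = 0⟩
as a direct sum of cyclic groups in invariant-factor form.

Answer: M ≅ ℤ^1 ⊕ ℤ/5

Derivation:
rank_ℚ(R)=1; free=2−1=1
SNF(R) diag = [5] → torsion [5]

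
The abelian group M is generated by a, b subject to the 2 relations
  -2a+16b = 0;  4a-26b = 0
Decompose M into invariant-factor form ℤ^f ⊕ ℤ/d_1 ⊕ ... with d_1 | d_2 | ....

rank_ℚ(R)=2; free=2−2=0
SNF(R) diag = [2, 6] → torsion [2, 6]

Answer: M ≅ ℤ/2 ⊕ ℤ/6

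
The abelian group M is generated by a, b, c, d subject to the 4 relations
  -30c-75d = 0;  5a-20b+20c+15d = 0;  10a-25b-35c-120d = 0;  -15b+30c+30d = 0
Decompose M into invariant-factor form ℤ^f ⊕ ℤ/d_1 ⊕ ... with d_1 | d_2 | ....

Answer: M ≅ ℤ/5 ⊕ ℤ/15 ⊕ ℤ/15 ⊕ ℤ/15

Derivation:
rank_ℚ(R)=4; free=4−4=0
SNF(R) diag = [5, 15, 15, 15] → torsion [5, 15, 15, 15]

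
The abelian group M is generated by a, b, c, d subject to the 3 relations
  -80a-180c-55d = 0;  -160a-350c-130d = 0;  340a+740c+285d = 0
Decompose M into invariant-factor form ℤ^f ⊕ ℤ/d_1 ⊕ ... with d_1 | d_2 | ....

Answer: M ≅ ℤ^1 ⊕ ℤ/5 ⊕ ℤ/10 ⊕ ℤ/20

Derivation:
rank_ℚ(R)=3; free=4−3=1
SNF(R) diag = [5, 10, 20] → torsion [5, 10, 20]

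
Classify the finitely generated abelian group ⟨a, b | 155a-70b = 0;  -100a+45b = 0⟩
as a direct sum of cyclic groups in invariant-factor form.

rank_ℚ(R)=2; free=2−2=0
SNF(R) diag = [5, 5] → torsion [5, 5]

Answer: M ≅ ℤ/5 ⊕ ℤ/5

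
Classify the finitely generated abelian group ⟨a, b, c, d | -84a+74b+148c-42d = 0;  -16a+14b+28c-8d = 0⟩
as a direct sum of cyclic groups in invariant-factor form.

Answer: M ≅ ℤ^2 ⊕ ℤ/2 ⊕ ℤ/2

Derivation:
rank_ℚ(R)=2; free=4−2=2
SNF(R) diag = [2, 2] → torsion [2, 2]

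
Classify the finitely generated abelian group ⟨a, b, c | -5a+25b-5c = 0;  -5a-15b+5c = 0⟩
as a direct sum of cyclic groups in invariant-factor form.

rank_ℚ(R)=2; free=3−2=1
SNF(R) diag = [5, 10] → torsion [5, 10]

Answer: M ≅ ℤ^1 ⊕ ℤ/5 ⊕ ℤ/10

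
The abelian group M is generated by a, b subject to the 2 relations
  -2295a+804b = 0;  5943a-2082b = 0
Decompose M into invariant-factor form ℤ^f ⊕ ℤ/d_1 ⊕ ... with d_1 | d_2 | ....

Answer: M ≅ ℤ/3 ⊕ ℤ/6

Derivation:
rank_ℚ(R)=2; free=2−2=0
SNF(R) diag = [3, 6] → torsion [3, 6]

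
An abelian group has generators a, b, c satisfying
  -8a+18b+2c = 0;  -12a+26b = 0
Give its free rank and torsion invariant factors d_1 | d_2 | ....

Answer: M ≅ ℤ^1 ⊕ ℤ/2 ⊕ ℤ/2

Derivation:
rank_ℚ(R)=2; free=3−2=1
SNF(R) diag = [2, 2] → torsion [2, 2]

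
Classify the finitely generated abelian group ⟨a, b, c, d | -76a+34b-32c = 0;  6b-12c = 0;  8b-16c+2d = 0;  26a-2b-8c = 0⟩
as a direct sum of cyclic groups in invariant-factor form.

rank_ℚ(R)=4; free=4−4=0
SNF(R) diag = [2, 2, 6, 12] → torsion [2, 2, 6, 12]

Answer: M ≅ ℤ/2 ⊕ ℤ/2 ⊕ ℤ/6 ⊕ ℤ/12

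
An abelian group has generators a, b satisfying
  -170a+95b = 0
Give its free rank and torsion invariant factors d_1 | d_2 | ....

rank_ℚ(R)=1; free=2−1=1
SNF(R) diag = [5] → torsion [5]

Answer: M ≅ ℤ^1 ⊕ ℤ/5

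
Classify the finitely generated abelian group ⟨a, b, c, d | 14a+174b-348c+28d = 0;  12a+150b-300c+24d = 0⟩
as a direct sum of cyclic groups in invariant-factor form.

rank_ℚ(R)=2; free=4−2=2
SNF(R) diag = [2, 6] → torsion [2, 6]

Answer: M ≅ ℤ^2 ⊕ ℤ/2 ⊕ ℤ/6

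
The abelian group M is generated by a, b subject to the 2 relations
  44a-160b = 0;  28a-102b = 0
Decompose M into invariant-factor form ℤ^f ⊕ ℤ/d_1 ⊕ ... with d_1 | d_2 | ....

Answer: M ≅ ℤ/2 ⊕ ℤ/4

Derivation:
rank_ℚ(R)=2; free=2−2=0
SNF(R) diag = [2, 4] → torsion [2, 4]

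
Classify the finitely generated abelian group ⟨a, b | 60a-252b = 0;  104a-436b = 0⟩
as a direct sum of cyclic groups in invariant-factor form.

rank_ℚ(R)=2; free=2−2=0
SNF(R) diag = [4, 12] → torsion [4, 12]

Answer: M ≅ ℤ/4 ⊕ ℤ/12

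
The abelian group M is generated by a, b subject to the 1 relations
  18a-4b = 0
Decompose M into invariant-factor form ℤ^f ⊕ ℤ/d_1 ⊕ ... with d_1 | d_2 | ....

Answer: M ≅ ℤ^1 ⊕ ℤ/2

Derivation:
rank_ℚ(R)=1; free=2−1=1
SNF(R) diag = [2] → torsion [2]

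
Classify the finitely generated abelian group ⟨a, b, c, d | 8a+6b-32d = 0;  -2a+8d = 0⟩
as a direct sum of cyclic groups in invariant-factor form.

Answer: M ≅ ℤ^2 ⊕ ℤ/2 ⊕ ℤ/6

Derivation:
rank_ℚ(R)=2; free=4−2=2
SNF(R) diag = [2, 6] → torsion [2, 6]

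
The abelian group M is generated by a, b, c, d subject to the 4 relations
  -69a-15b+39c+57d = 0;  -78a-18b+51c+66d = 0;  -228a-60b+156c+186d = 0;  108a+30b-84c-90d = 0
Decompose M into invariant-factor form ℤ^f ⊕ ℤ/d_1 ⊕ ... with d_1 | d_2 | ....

Answer: M ≅ ℤ/3 ⊕ ℤ/3 ⊕ ℤ/6 ⊕ ℤ/18

Derivation:
rank_ℚ(R)=4; free=4−4=0
SNF(R) diag = [3, 3, 6, 18] → torsion [3, 3, 6, 18]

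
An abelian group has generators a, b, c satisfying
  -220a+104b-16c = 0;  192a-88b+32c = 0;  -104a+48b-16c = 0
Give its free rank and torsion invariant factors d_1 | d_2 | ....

rank_ℚ(R)=3; free=3−3=0
SNF(R) diag = [4, 8, 16] → torsion [4, 8, 16]

Answer: M ≅ ℤ/4 ⊕ ℤ/8 ⊕ ℤ/16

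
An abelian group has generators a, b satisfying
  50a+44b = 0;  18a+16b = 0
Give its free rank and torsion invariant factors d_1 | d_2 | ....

Answer: M ≅ ℤ/2 ⊕ ℤ/4

Derivation:
rank_ℚ(R)=2; free=2−2=0
SNF(R) diag = [2, 4] → torsion [2, 4]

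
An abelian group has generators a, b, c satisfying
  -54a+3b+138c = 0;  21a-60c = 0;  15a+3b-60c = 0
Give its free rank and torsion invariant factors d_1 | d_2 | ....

rank_ℚ(R)=3; free=3−3=0
SNF(R) diag = [3, 3, 6] → torsion [3, 3, 6]

Answer: M ≅ ℤ/3 ⊕ ℤ/3 ⊕ ℤ/6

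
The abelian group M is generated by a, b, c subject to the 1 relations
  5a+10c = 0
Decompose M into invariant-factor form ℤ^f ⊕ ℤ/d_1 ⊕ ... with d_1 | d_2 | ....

rank_ℚ(R)=1; free=3−1=2
SNF(R) diag = [5] → torsion [5]

Answer: M ≅ ℤ^2 ⊕ ℤ/5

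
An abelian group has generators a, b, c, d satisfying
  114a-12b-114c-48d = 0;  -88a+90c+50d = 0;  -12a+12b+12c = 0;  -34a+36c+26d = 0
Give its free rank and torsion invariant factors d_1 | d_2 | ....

rank_ℚ(R)=4; free=4−4=0
SNF(R) diag = [2, 6, 12, 24] → torsion [2, 6, 12, 24]

Answer: M ≅ ℤ/2 ⊕ ℤ/6 ⊕ ℤ/12 ⊕ ℤ/24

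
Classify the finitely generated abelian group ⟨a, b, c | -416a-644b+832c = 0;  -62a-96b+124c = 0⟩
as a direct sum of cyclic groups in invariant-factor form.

rank_ℚ(R)=2; free=3−2=1
SNF(R) diag = [2, 4] → torsion [2, 4]

Answer: M ≅ ℤ^1 ⊕ ℤ/2 ⊕ ℤ/4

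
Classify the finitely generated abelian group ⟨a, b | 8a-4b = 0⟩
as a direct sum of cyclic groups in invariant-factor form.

rank_ℚ(R)=1; free=2−1=1
SNF(R) diag = [4] → torsion [4]

Answer: M ≅ ℤ^1 ⊕ ℤ/4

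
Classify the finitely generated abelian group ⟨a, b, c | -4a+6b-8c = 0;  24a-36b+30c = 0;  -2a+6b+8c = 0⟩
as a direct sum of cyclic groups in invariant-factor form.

Answer: M ≅ ℤ/2 ⊕ ℤ/6 ⊕ ℤ/18

Derivation:
rank_ℚ(R)=3; free=3−3=0
SNF(R) diag = [2, 6, 18] → torsion [2, 6, 18]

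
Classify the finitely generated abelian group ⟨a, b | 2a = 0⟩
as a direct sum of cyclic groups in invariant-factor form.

Answer: M ≅ ℤ^1 ⊕ ℤ/2

Derivation:
rank_ℚ(R)=1; free=2−1=1
SNF(R) diag = [2] → torsion [2]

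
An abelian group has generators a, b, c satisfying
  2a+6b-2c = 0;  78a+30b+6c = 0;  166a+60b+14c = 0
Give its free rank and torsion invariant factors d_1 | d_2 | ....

rank_ℚ(R)=3; free=3−3=0
SNF(R) diag = [2, 6, 12] → torsion [2, 6, 12]

Answer: M ≅ ℤ/2 ⊕ ℤ/6 ⊕ ℤ/12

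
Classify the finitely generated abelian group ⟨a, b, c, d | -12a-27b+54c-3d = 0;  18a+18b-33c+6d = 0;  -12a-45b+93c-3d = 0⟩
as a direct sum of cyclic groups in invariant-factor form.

Answer: M ≅ ℤ^1 ⊕ ℤ/3 ⊕ ℤ/3 ⊕ ℤ/6

Derivation:
rank_ℚ(R)=3; free=4−3=1
SNF(R) diag = [3, 3, 6] → torsion [3, 3, 6]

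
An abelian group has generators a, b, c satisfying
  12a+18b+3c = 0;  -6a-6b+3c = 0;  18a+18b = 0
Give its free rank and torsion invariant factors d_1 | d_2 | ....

Answer: M ≅ ℤ/3 ⊕ ℤ/6 ⊕ ℤ/18

Derivation:
rank_ℚ(R)=3; free=3−3=0
SNF(R) diag = [3, 6, 18] → torsion [3, 6, 18]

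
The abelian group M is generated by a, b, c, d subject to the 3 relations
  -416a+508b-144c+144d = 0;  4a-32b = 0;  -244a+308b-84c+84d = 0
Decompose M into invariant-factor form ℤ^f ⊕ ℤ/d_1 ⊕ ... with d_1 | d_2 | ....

Answer: M ≅ ℤ^1 ⊕ ℤ/4 ⊕ ℤ/12 ⊕ ℤ/12

Derivation:
rank_ℚ(R)=3; free=4−3=1
SNF(R) diag = [4, 12, 12] → torsion [4, 12, 12]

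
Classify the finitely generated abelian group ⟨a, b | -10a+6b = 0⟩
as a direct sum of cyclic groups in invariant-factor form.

rank_ℚ(R)=1; free=2−1=1
SNF(R) diag = [2] → torsion [2]

Answer: M ≅ ℤ^1 ⊕ ℤ/2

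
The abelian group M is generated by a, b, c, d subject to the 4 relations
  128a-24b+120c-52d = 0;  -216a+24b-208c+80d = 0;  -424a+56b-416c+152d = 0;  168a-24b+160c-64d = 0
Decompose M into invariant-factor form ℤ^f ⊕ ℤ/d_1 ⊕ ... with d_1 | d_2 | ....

Answer: M ≅ ℤ/4 ⊕ ℤ/8 ⊕ ℤ/16 ⊕ ℤ/32

Derivation:
rank_ℚ(R)=4; free=4−4=0
SNF(R) diag = [4, 8, 16, 32] → torsion [4, 8, 16, 32]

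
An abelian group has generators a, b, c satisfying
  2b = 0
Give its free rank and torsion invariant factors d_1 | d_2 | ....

rank_ℚ(R)=1; free=3−1=2
SNF(R) diag = [2] → torsion [2]

Answer: M ≅ ℤ^2 ⊕ ℤ/2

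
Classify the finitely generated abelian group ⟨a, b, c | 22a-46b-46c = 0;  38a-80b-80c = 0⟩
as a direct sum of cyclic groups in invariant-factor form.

rank_ℚ(R)=2; free=3−2=1
SNF(R) diag = [2, 6] → torsion [2, 6]

Answer: M ≅ ℤ^1 ⊕ ℤ/2 ⊕ ℤ/6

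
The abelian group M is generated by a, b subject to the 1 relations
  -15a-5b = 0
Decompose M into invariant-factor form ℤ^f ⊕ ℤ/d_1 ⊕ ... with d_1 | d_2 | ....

rank_ℚ(R)=1; free=2−1=1
SNF(R) diag = [5] → torsion [5]

Answer: M ≅ ℤ^1 ⊕ ℤ/5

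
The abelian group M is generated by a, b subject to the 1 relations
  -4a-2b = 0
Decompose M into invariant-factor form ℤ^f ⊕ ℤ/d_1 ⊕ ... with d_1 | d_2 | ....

Answer: M ≅ ℤ^1 ⊕ ℤ/2

Derivation:
rank_ℚ(R)=1; free=2−1=1
SNF(R) diag = [2] → torsion [2]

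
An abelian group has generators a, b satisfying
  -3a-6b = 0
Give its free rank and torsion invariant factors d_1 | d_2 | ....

rank_ℚ(R)=1; free=2−1=1
SNF(R) diag = [3] → torsion [3]

Answer: M ≅ ℤ^1 ⊕ ℤ/3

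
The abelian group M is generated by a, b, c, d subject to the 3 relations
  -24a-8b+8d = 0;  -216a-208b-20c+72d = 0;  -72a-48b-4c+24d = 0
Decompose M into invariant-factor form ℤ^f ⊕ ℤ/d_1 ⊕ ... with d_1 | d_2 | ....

Answer: M ≅ ℤ^1 ⊕ ℤ/4 ⊕ ℤ/8 ⊕ ℤ/16

Derivation:
rank_ℚ(R)=3; free=4−3=1
SNF(R) diag = [4, 8, 16] → torsion [4, 8, 16]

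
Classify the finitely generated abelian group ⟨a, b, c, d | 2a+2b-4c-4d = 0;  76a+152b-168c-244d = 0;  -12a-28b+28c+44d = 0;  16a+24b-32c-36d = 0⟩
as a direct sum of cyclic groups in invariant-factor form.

rank_ℚ(R)=4; free=4−4=0
SNF(R) diag = [2, 4, 4, 12] → torsion [2, 4, 4, 12]

Answer: M ≅ ℤ/2 ⊕ ℤ/4 ⊕ ℤ/4 ⊕ ℤ/12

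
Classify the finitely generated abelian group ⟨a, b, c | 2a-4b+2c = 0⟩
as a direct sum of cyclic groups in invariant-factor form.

Answer: M ≅ ℤ^2 ⊕ ℤ/2

Derivation:
rank_ℚ(R)=1; free=3−1=2
SNF(R) diag = [2] → torsion [2]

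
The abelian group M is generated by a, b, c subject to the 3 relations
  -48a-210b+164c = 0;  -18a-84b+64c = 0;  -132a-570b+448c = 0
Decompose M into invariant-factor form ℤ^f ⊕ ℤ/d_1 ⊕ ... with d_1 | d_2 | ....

rank_ℚ(R)=3; free=3−3=0
SNF(R) diag = [2, 6, 12] → torsion [2, 6, 12]

Answer: M ≅ ℤ/2 ⊕ ℤ/6 ⊕ ℤ/12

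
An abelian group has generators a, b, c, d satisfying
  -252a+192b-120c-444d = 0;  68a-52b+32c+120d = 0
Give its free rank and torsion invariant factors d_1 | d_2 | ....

rank_ℚ(R)=2; free=4−2=2
SNF(R) diag = [4, 12] → torsion [4, 12]

Answer: M ≅ ℤ^2 ⊕ ℤ/4 ⊕ ℤ/12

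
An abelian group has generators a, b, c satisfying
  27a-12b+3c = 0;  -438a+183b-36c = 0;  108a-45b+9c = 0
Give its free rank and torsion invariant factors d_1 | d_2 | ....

Answer: M ≅ ℤ/3 ⊕ ℤ/3 ⊕ ℤ/9

Derivation:
rank_ℚ(R)=3; free=3−3=0
SNF(R) diag = [3, 3, 9] → torsion [3, 3, 9]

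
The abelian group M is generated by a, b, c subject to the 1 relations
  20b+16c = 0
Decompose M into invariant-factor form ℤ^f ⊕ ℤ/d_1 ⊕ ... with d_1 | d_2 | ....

rank_ℚ(R)=1; free=3−1=2
SNF(R) diag = [4] → torsion [4]

Answer: M ≅ ℤ^2 ⊕ ℤ/4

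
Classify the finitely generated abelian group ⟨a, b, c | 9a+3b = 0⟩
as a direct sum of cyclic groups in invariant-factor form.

rank_ℚ(R)=1; free=3−1=2
SNF(R) diag = [3] → torsion [3]

Answer: M ≅ ℤ^2 ⊕ ℤ/3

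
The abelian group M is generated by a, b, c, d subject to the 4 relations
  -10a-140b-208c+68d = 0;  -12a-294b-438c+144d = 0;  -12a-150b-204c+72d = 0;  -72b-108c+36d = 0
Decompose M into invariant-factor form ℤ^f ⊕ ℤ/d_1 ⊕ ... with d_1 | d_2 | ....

rank_ℚ(R)=4; free=4−4=0
SNF(R) diag = [2, 6, 18, 36] → torsion [2, 6, 18, 36]

Answer: M ≅ ℤ/2 ⊕ ℤ/6 ⊕ ℤ/18 ⊕ ℤ/36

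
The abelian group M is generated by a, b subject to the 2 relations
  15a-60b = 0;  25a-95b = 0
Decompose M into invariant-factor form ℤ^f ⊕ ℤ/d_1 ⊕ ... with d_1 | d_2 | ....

Answer: M ≅ ℤ/5 ⊕ ℤ/15

Derivation:
rank_ℚ(R)=2; free=2−2=0
SNF(R) diag = [5, 15] → torsion [5, 15]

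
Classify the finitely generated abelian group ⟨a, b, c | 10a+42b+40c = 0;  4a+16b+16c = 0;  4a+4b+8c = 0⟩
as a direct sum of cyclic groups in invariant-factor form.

rank_ℚ(R)=3; free=3−3=0
SNF(R) diag = [2, 4, 8] → torsion [2, 4, 8]

Answer: M ≅ ℤ/2 ⊕ ℤ/4 ⊕ ℤ/8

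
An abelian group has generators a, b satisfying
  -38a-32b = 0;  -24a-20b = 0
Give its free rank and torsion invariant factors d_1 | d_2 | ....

rank_ℚ(R)=2; free=2−2=0
SNF(R) diag = [2, 4] → torsion [2, 4]

Answer: M ≅ ℤ/2 ⊕ ℤ/4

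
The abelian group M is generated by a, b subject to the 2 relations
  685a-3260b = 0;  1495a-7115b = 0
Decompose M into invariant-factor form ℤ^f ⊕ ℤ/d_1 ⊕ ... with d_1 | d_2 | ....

rank_ℚ(R)=2; free=2−2=0
SNF(R) diag = [5, 15] → torsion [5, 15]

Answer: M ≅ ℤ/5 ⊕ ℤ/15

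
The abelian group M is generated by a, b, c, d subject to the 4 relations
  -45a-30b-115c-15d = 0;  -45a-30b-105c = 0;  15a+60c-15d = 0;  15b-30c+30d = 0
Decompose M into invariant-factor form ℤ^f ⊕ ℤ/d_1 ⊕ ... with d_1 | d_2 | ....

Answer: M ≅ ℤ/5 ⊕ ℤ/15 ⊕ ℤ/15 ⊕ ℤ/15

Derivation:
rank_ℚ(R)=4; free=4−4=0
SNF(R) diag = [5, 15, 15, 15] → torsion [5, 15, 15, 15]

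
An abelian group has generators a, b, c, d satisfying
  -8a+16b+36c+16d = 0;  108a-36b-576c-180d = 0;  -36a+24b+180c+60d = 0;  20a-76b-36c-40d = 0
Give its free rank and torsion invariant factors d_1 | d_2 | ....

rank_ℚ(R)=4; free=4−4=0
SNF(R) diag = [4, 12, 36, 36] → torsion [4, 12, 36, 36]

Answer: M ≅ ℤ/4 ⊕ ℤ/12 ⊕ ℤ/36 ⊕ ℤ/36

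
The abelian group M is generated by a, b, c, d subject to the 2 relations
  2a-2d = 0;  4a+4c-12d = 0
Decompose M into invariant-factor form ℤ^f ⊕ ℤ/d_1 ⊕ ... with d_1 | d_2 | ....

rank_ℚ(R)=2; free=4−2=2
SNF(R) diag = [2, 4] → torsion [2, 4]

Answer: M ≅ ℤ^2 ⊕ ℤ/2 ⊕ ℤ/4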